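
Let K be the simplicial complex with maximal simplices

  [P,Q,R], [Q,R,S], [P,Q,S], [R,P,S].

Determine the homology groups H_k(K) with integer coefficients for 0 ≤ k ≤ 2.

K has 4 vertices, 6 edges, 4 triangles.
rank ∂_0 = 0, rank ∂_1 = 3 ⇒ b_0 = 4 − 0 − 3 = 1; all invariant factors of ∂_1 are 1 so no torsion. So H_0 ≅ Z.
rank ∂_1 = 3, rank ∂_2 = 3 ⇒ b_1 = 6 − 3 − 3 = 0; all invariant factors of ∂_2 are 1 so no torsion. So H_1 ≅ 0.
rank ∂_2 = 3, rank ∂_3 = 0 ⇒ b_2 = 4 − 3 − 0 = 1. So H_2 ≅ Z.

H_0 = Z,  H_1 = 0,  H_2 = Z.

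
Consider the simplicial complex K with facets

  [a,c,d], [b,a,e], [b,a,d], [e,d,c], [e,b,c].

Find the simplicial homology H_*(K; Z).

H_0 = Z,  H_1 = Z,  H_2 = 0.

Fix the vertex order a < b < c < d < e and write every simplex with vertices in increasing order. Then dim K = 2 and the simplices of K are:

  0-simplices (5): a, b, c, d, e
  1-simplices (10): ab, ac, ad, ae, bc, bd, be, cd, ce, de
  2-simplices (5): abd, abe, acd, bce, cde

Hence C_0 ≅ Z^5, C_1 ≅ Z^10, C_2 ≅ Z^5.

Boundary ∂_1: C_1 → C_0 maps an edge to its endpoints' difference, ∂[p,q] = q − p. For instance
  ∂ad = d − a.
As a 5×10 matrix over Z this has rank 4, with invariant factors (1,1,1,1).

The boundary map ∂_2: C_2 → C_1 acts by ∂[p,q,r] = [q,r] − [p,r] + [p,q]. For instance
  ∂abe = be − ae + ab,
  ∂acd = cd − ad + ac.
As a 10×5 matrix over Z this has rank 5, with invariant factors (1,1,1,1,1).

Computing H_k = (kernel of ∂_k) / (image of ∂_{k+1}):

  H_0: rank C_0 − rank ∂_1 = 5 − 4 = 1, and the invariant factors of ∂_1 are all 1, so H_0 = Z.
  H_1: rank ker ∂_1 − rank ∂_2 = (10 − 4) − 5 = 1, and the invariant factors of ∂_2 are all 1, so H_1 = Z.
  H_2: rank ker ∂_2 − rank ∂_3 = (5 − 5) − 0 = 0, and there is no ∂_3, so H_2 = 0.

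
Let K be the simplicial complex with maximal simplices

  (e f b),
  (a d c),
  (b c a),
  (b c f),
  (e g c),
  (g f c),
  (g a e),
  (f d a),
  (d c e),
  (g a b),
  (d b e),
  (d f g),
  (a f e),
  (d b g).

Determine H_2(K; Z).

H_2 ≅ Z.

We work with the vertex ordering a < b < c < d < e < f < g. The simplices of K, each written with vertices in increasing order, are:

  0-simplices (7): a, b, c, d, e, f, g
  1-simplices (21): ab, ac, ad, ae, af, ag, bc, bd, be, bf, bg, cd, ce, cf, cg, de, df, dg, ef, eg, fg
  2-simplices (14): abc, abg, acd, adf, aef, aeg, bcf, bde, bdg, bef, cde, ceg, cfg, dfg

so the chain groups are C_0 ≅ Z^7, C_1 ≅ Z^21, C_2 ≅ Z^14.

Boundary ∂_1: C_1 → C_0 sends each edge [p,q] (with p < q) to q − p. For instance
  ∂be = e − b.
The resulting 7×21 matrix has rank 6, and its Smith normal form has invariant factors (1,1,1,1,1,1).

Boundary ∂_2: C_2 → C_1 acts by ∂[p,q,r] = [q,r] − [p,r] + [p,q]. For instance
  ∂bdg = dg − bg + bd,
  ∂bde = de − be + bd.
This gives a 21×14 integer matrix of rank 13; reducing to Smith normal form yields diagonal entries (1,1,1,1,1,1,1,1,1,1,1,1,1).

From H_k ≅ ker(∂_k) / im(∂_{k+1}) we obtain:

  H_2: rank ker ∂_2 − rank ∂_3 = (14 − 13) − 0 = 1, and there is no ∂_3, so H_2 ≅ Z.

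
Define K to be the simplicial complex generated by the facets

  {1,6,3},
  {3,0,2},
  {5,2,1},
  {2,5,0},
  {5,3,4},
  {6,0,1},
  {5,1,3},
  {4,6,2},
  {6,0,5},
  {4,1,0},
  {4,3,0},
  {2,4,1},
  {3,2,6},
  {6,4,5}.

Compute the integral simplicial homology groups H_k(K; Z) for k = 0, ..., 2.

H_0 = Z,  H_1 = Z^2,  H_2 = Z.

Fix the vertex order 0 < 1 < 2 < 3 < 4 < 5 < 6 and write every simplex with vertices in increasing order. Then dim K = 2 and the simplices of K are:

  0-simplices (7): [0], [1], [2], [3], [4], [5], [6]
  1-simplices (21): [0,1], [0,2], [0,3], [0,4], [0,5], [0,6], [1,2], [1,3], [1,4], [1,5], [1,6], [2,3], [2,4], [2,5], [2,6], [3,4], [3,5], [3,6], [4,5], [4,6], [5,6]
  2-simplices (14): [0,1,4], [0,1,6], [0,2,3], [0,2,5], [0,3,4], [0,5,6], [1,2,4], [1,2,5], [1,3,5], [1,3,6], [2,3,6], [2,4,6], [3,4,5], [4,5,6]

giving chain groups C_0 ≅ Z^7, C_1 ≅ Z^21, C_2 ≅ Z^14.

The boundary map ∂_1: C_1 → C_0 is given by ∂[p,q] = [q] − [p]. For instance
  ∂[0,5] = [5] − [0].
The resulting 7×21 matrix has rank 6, and its Smith normal form has invariant factors (1,1,1,1,1,1).

The boundary map ∂_2: C_2 → C_1 sends each 2-simplex [p,q,r] to [q,r] − [p,r] + [p,q]. For instance
  ∂[1,2,5] = [2,5] − [1,5] + [1,2],
  ∂[1,3,5] = [3,5] − [1,5] + [1,3].
The resulting 21×14 matrix has rank 13, and its Smith normal form has invariant factors (1,1,1,1,1,1,1,1,1,1,1,1,1).

Reading off H_k = ker ∂_k / im ∂_{k+1}:

  H_0: rank C_0 − rank ∂_1 = 7 − 6 = 1, and the invariant factors of ∂_1 are all 1, so H_0 = Z.
  H_1: rank ker ∂_1 − rank ∂_2 = (21 − 6) − 13 = 2, and the invariant factors of ∂_2 are all 1, so H_1 = Z^2.
  H_2: rank ker ∂_2 − rank ∂_3 = (14 − 13) − 0 = 1, and there is no ∂_3, so H_2 = Z.

As a check, the Euler characteristic is 7 − 21 + 14 = 0, which agrees with 1 − 2 + 1 = 0.
(K is a triangulation of the torus T^2.)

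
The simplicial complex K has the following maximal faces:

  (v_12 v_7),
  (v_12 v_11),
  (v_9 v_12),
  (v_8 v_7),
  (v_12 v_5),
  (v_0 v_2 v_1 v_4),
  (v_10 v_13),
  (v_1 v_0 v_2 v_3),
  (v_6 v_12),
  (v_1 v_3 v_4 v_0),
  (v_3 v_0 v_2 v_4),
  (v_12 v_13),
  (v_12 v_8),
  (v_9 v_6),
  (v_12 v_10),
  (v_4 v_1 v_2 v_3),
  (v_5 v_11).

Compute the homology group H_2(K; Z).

Take the total order v_0 < v_1 < v_2 < v_3 < v_4 < v_5 < v_6 < v_7 < v_8 < v_9 < v_10 < v_11 < v_12 < v_13 on the vertex set. Then K (dimension 3) consists of the simplices:

  0-simplices (14): [v_0], [v_1], [v_2], [v_3], [v_4], [v_5], [v_6], [v_7], [v_8], [v_9], [v_10], [v_11], [v_12], [v_13]
  1-simplices (22): (22 of them)
  2-simplices (10): [v_0,v_1,v_2], [v_0,v_1,v_3], [v_0,v_1,v_4], [v_0,v_2,v_3], [v_0,v_2,v_4], [v_0,v_3,v_4], [v_1,v_2,v_3], [v_1,v_2,v_4], [v_1,v_3,v_4], [v_2,v_3,v_4]
  3-simplices (5): [v_0,v_1,v_2,v_3], [v_0,v_1,v_2,v_4], [v_0,v_1,v_3,v_4], [v_0,v_2,v_3,v_4], [v_1,v_2,v_3,v_4]

so the chain groups are C_0 ≅ Z^14, C_1 ≅ Z^22, C_2 ≅ Z^10, C_3 ≅ Z^5.

Boundary ∂_1: C_1 → C_0 is given by ∂[p,q] = [q] − [p].
As a 14×22 matrix over Z this has rank 12, with invariant factors (1,1,1,1,1,1,1,1,1,1,1,1).

∂_2: C_2 → C_1 acts by ∂[p,q,r] = [q,r] − [p,r] + [p,q]. For instance
  ∂[v_0,v_1,v_3] = [v_1,v_3] − [v_0,v_3] + [v_0,v_1],
  ∂[v_0,v_2,v_3] = [v_2,v_3] − [v_0,v_3] + [v_0,v_2].
This gives a 22×10 integer matrix of rank 6; reducing to Smith normal form yields diagonal entries (1,1,1,1,1,1).

Boundary ∂_3: C_3 → C_2 sends each 3-simplex σ to the alternating sum Σ_i (−1)^i (σ with its i-th vertex removed). For instance
  ∂[v_0,v_2,v_3,v_4] = [v_2,v_3,v_4] − [v_0,v_3,v_4] + [v_0,v_2,v_4] − [v_0,v_2,v_3],
  ∂[v_1,v_2,v_3,v_4] = [v_2,v_3,v_4] − [v_1,v_3,v_4] + [v_1,v_2,v_4] − [v_1,v_2,v_3].
The resulting 10×5 matrix has rank 4, and its Smith normal form has invariant factors (1,1,1,1).

Now H_k = ker ∂_k / im ∂_{k+1}, so:

  H_2: rank ker ∂_2 − rank ∂_3 = (10 − 6) − 4 = 0, and the invariant factors of ∂_3 are all 1, so H_2 = 0.

H_2 = 0.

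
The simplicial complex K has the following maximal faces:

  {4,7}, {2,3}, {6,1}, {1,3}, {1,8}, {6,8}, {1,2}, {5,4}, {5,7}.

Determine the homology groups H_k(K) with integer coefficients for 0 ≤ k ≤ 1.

H_0 ≅ Z^2,  H_1 ≅ Z^3.

Take the total order 1 < 2 < 3 < 4 < 5 < 6 < 7 < 8 on the vertex set. Then K (dimension 1) consists of the simplices:

  0-simplices (8): [1], [2], [3], [4], [5], [6], [7], [8]
  1-simplices (9): [1,2], [1,3], [1,6], [1,8], [2,3], [4,5], [4,7], [5,7], [6,8]

so the chain groups are C_0 ≅ Z^8, C_1 ≅ Z^9.

The boundary map ∂_1: C_1 → C_0 maps an edge to its endpoints' difference, ∂[p,q] = q − p. For instance
  ∂[1,8] = [8] − [1].
As a 8×9 matrix over Z this has rank 6, with invariant factors (1,1,1,1,1,1).

From H_k ≅ ker(∂_k) / im(∂_{k+1}) we obtain:

  H_0: rank C_0 − rank ∂_1 = 8 − 6 = 2, and the invariant factors of ∂_1 are all 1, so H_0 ≅ Z^2.
  H_1: rank ker ∂_1 − rank ∂_2 = (9 − 6) − 0 = 3, and there is no ∂_2, so H_1 ≅ Z^3.

As a check, the Euler characteristic is 8 − 9 = -1, which agrees with 2 − 3 = -1.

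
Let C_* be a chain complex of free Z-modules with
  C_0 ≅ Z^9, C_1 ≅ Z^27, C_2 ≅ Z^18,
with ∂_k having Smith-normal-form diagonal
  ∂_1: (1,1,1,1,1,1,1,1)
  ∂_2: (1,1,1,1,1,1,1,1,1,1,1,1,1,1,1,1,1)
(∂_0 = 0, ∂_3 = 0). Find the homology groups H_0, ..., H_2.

H_0: b_0 = 9 − 0 − 8 = 1; torsion from ∂_1 factors > 1: none. So H_0 = Z.
H_1: b_1 = 27 − 8 − 17 = 2; torsion from ∂_2 factors > 1: none. So H_1 = Z^2.
H_2: b_2 = 18 − 17 − 0 = 1; torsion from ∂_3 factors > 1: none. So H_2 = Z.

H_0 = Z,  H_1 = Z^2,  H_2 = Z.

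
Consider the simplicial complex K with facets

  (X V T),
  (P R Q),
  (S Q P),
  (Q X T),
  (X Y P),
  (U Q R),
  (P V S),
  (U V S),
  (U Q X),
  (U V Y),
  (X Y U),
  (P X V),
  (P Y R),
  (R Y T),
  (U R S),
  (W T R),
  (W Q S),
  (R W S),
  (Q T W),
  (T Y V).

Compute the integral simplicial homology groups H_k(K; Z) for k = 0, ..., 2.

Fix the vertex order P < Q < R < S < T < U < V < W < X < Y and write every simplex with vertices in increasing order. Then dim K = 2 and the simplices of K are:

  0-simplices (10): P, Q, R, S, T, U, V, W, X, Y
  1-simplices (30): PQ, PR, PS, PV, PX, PY, QR, QS, QT, QU, QW, QX, RS, RT, RU, RW, RY, SU, SV, SW, TV, TW, TX, TY, UV, UX, UY, VX, VY, XY
  2-simplices (20): PQR, PQS, PRY, PSV, PVX, PXY, QRU, QSW, QTW, QTX, QUX, RSU, RSW, RTW, RTY, SUV, TVX, TVY, UVY, UXY

giving chain groups C_0 ≅ Z^10, C_1 ≅ Z^30, C_2 ≅ Z^20.

Boundary ∂_1: C_1 → C_0 is given by ∂[p,q] = [q] − [p].
This gives a 10×30 integer matrix of rank 9; reducing to Smith normal form yields diagonal entries (1,1,1,1,1,1,1,1,1).

∂_2: C_2 → C_1 sends each 2-simplex [p,q,r] to [q,r] − [p,r] + [p,q]. For instance
  ∂PVX = VX − PX + PV,
  ∂PRY = RY − PY + PR.
As a 30×20 matrix over Z this has rank 20, with invariant factors (1,1,1,1,1,1,1,1,1,1,1,1,1,1,1,1,1,1,1,2).

From H_k ≅ ker(∂_k) / im(∂_{k+1}) we obtain:

  H_0: rank C_0 − rank ∂_1 = 10 − 9 = 1, and the invariant factors of ∂_1 are all 1, so H_0 = Z.
  H_1: rank ker ∂_1 − rank ∂_2 = (30 − 9) − 20 = 1, and ∂_2 has invariant factor 2 > 1, so H_1 = Z ⊕ Z/2Z.
  H_2: rank ker ∂_2 − rank ∂_3 = (20 − 20) − 0 = 0, and there is no ∂_3, so H_2 = 0.

H_0 = Z,  H_1 = Z ⊕ Z/2Z,  H_2 = 0.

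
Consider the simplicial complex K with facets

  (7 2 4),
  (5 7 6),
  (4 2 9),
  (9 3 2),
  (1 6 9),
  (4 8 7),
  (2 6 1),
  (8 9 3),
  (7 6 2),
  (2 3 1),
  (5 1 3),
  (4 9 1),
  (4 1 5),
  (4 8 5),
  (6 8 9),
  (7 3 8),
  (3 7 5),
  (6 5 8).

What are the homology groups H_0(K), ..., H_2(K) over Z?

H_0 = Z,  H_1 = Z × Z/2,  H_2 = 0.

Take the total order 1 < 2 < 3 < 4 < 5 < 6 < 7 < 8 < 9 on the vertex set. Then K (dimension 2) consists of the simplices:

  0-simplices (9): [1], [2], [3], [4], [5], [6], [7], [8], [9]
  1-simplices (27): (27 of them)
  2-simplices (18): [1,2,3], [1,2,6], [1,3,5], [1,4,5], [1,4,9], [1,6,9], [2,3,9], [2,4,7], [2,4,9], [2,6,7], [3,5,7], [3,7,8], [3,8,9], [4,5,8], [4,7,8], [5,6,7], [5,6,8], [6,8,9]

giving chain groups C_0 ≅ Z^9, C_1 ≅ Z^27, C_2 ≅ Z^18.

The boundary map ∂_1: C_1 → C_0 is given by ∂[p,q] = [q] − [p]. For instance
  ∂[1,4] = [4] − [1].
The resulting 9×27 matrix has rank 8, and its Smith normal form has invariant factors (1,1,1,1,1,1,1,1).

Boundary ∂_2: C_2 → C_1 acts by ∂[p,q,r] = [q,r] − [p,r] + [p,q]. For instance
  ∂[5,6,7] = [6,7] − [5,7] + [5,6],
  ∂[1,4,9] = [4,9] − [1,9] + [1,4].
As a 27×18 matrix over Z this has rank 18, with invariant factors (1,1,1,1,1,1,1,1,1,1,1,1,1,1,1,1,1,2).

Now H_k = ker ∂_k / im ∂_{k+1}, so:

  H_0: rank C_0 − rank ∂_1 = 9 − 8 = 1, and the invariant factors of ∂_1 are all 1, so H_0 ≅ Z.
  H_1: rank ker ∂_1 − rank ∂_2 = (27 − 8) − 18 = 1, and ∂_2 has invariant factor 2 > 1, so H_1 ≅ Z × Z/2.
  H_2: rank ker ∂_2 − rank ∂_3 = (18 − 18) − 0 = 0, and there is no ∂_3, so H_2 ≅ 0.

(K is a triangulation of the Klein bottle.)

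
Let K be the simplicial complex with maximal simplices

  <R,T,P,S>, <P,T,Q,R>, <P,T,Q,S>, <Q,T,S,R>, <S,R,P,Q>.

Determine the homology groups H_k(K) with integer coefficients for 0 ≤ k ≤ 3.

Fix the vertex order P < Q < R < S < T and write every simplex with vertices in increasing order. Then dim K = 3 and the simplices of K are:

  0-simplices (5): P, Q, R, S, T
  1-simplices (10): PQ, PR, PS, PT, QR, QS, QT, RS, RT, ST
  2-simplices (10): PQR, PQS, PQT, PRS, PRT, PST, QRS, QRT, QST, RST
  3-simplices (5): PQRS, PQRT, PQST, PRST, QRST

Hence C_0 ≅ Z^5, C_1 ≅ Z^10, C_2 ≅ Z^10, C_3 ≅ Z^5.

∂_1: C_1 → C_0 is given by ∂[p,q] = [q] − [p].
As a 5×10 matrix over Z this has rank 4, with invariant factors (1,1,1,1).

Boundary ∂_2: C_2 → C_1 acts by ∂[p,q,r] = [q,r] − [p,r] + [p,q]. For instance
  ∂PQS = QS − PS + PQ,
  ∂PRS = RS − PS + PR.
As a 10×10 matrix over Z this has rank 6, with invariant factors (1,1,1,1,1,1).

The boundary map ∂_3: C_3 → C_2 sends each 3-simplex σ to the alternating sum Σ_i (−1)^i (σ with its i-th vertex removed). For instance
  ∂PRST = RST − PST + PRT − PRS,
  ∂PQRS = QRS − PRS + PQS − PQR.
This gives a 10×5 integer matrix of rank 4; reducing to Smith normal form yields diagonal entries (1,1,1,1).

Now H_k = ker ∂_k / im ∂_{k+1}, so:

  H_0: rank C_0 − rank ∂_1 = 5 − 4 = 1, and the invariant factors of ∂_1 are all 1, so H_0 = Z.
  H_1: rank ker ∂_1 − rank ∂_2 = (10 − 4) − 6 = 0, and the invariant factors of ∂_2 are all 1, so H_1 = 0.
  H_2: rank ker ∂_2 − rank ∂_3 = (10 − 6) − 4 = 0, and the invariant factors of ∂_3 are all 1, so H_2 = 0.
  H_3: rank ker ∂_3 − rank ∂_4 = (5 − 4) − 0 = 1, and there is no ∂_4, so H_3 = Z.

As a check, the Euler characteristic is 5 − 10 + 10 − 5 = 0, which agrees with 1 − 0 + 0 − 1 = 0.

H_0 = Z,  H_1 = 0,  H_2 = 0,  H_3 = Z.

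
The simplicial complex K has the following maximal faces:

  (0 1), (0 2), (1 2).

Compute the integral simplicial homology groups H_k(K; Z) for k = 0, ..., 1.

Fix the vertex order 0 < 1 < 2 and write every simplex with vertices in increasing order. Then dim K = 1 and the simplices of K are:

  0-simplices (3): [0], [1], [2]
  1-simplices (3): [0,1], [0,2], [1,2]

so the chain groups are C_0 ≅ Z^3, C_1 ≅ Z^3.

∂_1: C_1 → C_0 is given by ∂[p,q] = [q] − [p]. For instance
  ∂[0,2] = [2] − [0].
This gives a 3×3 integer matrix of rank 2; reducing to Smith normal form yields diagonal entries (1,1).

From H_k ≅ ker(∂_k) / im(∂_{k+1}) we obtain:

  H_0: rank C_0 − rank ∂_1 = 3 − 2 = 1, and the invariant factors of ∂_1 are all 1, so H_0 ≅ Z.
  H_1: rank ker ∂_1 − rank ∂_2 = (3 − 2) − 0 = 1, and there is no ∂_2, so H_1 ≅ Z.

H_0 ≅ Z,  H_1 ≅ Z.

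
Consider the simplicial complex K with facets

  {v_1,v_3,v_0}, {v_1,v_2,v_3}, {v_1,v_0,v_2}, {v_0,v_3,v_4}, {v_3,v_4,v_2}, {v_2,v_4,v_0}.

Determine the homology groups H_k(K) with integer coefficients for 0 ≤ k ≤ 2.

H_0 = Z,  H_1 = 0,  H_2 = Z.

Take the total order v_0 < v_1 < v_2 < v_3 < v_4 on the vertex set. Then K (dimension 2) consists of the simplices:

  0-simplices (5): [v_0], [v_1], [v_2], [v_3], [v_4]
  1-simplices (9): [v_0,v_1], [v_0,v_2], [v_0,v_3], [v_0,v_4], [v_1,v_2], [v_1,v_3], [v_2,v_3], [v_2,v_4], [v_3,v_4]
  2-simplices (6): [v_0,v_1,v_2], [v_0,v_1,v_3], [v_0,v_2,v_4], [v_0,v_3,v_4], [v_1,v_2,v_3], [v_2,v_3,v_4]

Hence C_0 ≅ Z^5, C_1 ≅ Z^9, C_2 ≅ Z^6.

The boundary map ∂_1: C_1 → C_0 maps an edge to its endpoints' difference, ∂[p,q] = q − p. For instance
  ∂[v_3,v_4] = [v_4] − [v_3].
As a 5×9 matrix over Z this has rank 4, with invariant factors (1,1,1,1).

The boundary map ∂_2: C_2 → C_1 acts by ∂[p,q,r] = [q,r] − [p,r] + [p,q]. For instance
  ∂[v_1,v_2,v_3] = [v_2,v_3] − [v_1,v_3] + [v_1,v_2],
  ∂[v_0,v_3,v_4] = [v_3,v_4] − [v_0,v_4] + [v_0,v_3].
As a 9×6 matrix over Z this has rank 5, with invariant factors (1,1,1,1,1).

From H_k ≅ ker(∂_k) / im(∂_{k+1}) we obtain:

  H_0: rank C_0 − rank ∂_1 = 5 − 4 = 1, and the invariant factors of ∂_1 are all 1, so H_0 ≅ Z.
  H_1: rank ker ∂_1 − rank ∂_2 = (9 − 4) − 5 = 0, and the invariant factors of ∂_2 are all 1, so H_1 ≅ 0.
  H_2: rank ker ∂_2 − rank ∂_3 = (6 − 5) − 0 = 1, and there is no ∂_3, so H_2 ≅ Z.

As a check, the Euler characteristic is 5 − 9 + 6 = 2, which agrees with 1 − 0 + 1 = 2.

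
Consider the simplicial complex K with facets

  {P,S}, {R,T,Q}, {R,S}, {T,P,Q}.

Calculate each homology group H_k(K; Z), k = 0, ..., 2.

H_0 ≅ Z,  H_1 ≅ Z,  H_2 = 0.

K has 5 vertices, 7 edges, 2 triangles.
rank ∂_0 = 0, rank ∂_1 = 4 ⇒ b_0 = 5 − 0 − 4 = 1; all invariant factors of ∂_1 are 1 so no torsion. So H_0 = Z.
rank ∂_1 = 4, rank ∂_2 = 2 ⇒ b_1 = 7 − 4 − 2 = 1; all invariant factors of ∂_2 are 1 so no torsion. So H_1 = Z.
rank ∂_2 = 2, rank ∂_3 = 0 ⇒ b_2 = 2 − 2 − 0 = 0. So H_2 = 0.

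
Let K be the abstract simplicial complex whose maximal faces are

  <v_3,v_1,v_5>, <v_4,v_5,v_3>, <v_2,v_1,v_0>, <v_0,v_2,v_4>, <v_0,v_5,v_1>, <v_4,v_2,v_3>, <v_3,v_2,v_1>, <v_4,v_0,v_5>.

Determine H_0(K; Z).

H_0 ≅ Z.

Take the total order v_0 < v_1 < v_2 < v_3 < v_4 < v_5 on the vertex set. Then K (dimension 2) consists of the simplices:

  0-simplices (6): [v_0], [v_1], [v_2], [v_3], [v_4], [v_5]
  1-simplices (12): [v_0,v_1], [v_0,v_2], [v_0,v_4], [v_0,v_5], [v_1,v_2], [v_1,v_3], [v_1,v_5], [v_2,v_3], [v_2,v_4], [v_3,v_4], [v_3,v_5], [v_4,v_5]
  2-simplices (8): [v_0,v_1,v_2], [v_0,v_1,v_5], [v_0,v_2,v_4], [v_0,v_4,v_5], [v_1,v_2,v_3], [v_1,v_3,v_5], [v_2,v_3,v_4], [v_3,v_4,v_5]

so the chain groups are C_0 ≅ Z^6, C_1 ≅ Z^12, C_2 ≅ Z^8.

The boundary map ∂_1: C_1 → C_0 sends each edge [p,q] (with p < q) to q − p. For instance
  ∂[v_1,v_3] = [v_3] − [v_1].
The resulting 6×12 matrix has rank 5, and its Smith normal form has invariant factors (1,1,1,1,1).

The boundary map ∂_2: C_2 → C_1 sends each 2-simplex [p,q,r] to [q,r] − [p,r] + [p,q]. For instance
  ∂[v_0,v_4,v_5] = [v_4,v_5] − [v_0,v_5] + [v_0,v_4],
  ∂[v_1,v_2,v_3] = [v_2,v_3] − [v_1,v_3] + [v_1,v_2].
As a 12×8 matrix over Z this has rank 7, with invariant factors (1,1,1,1,1,1,1).

Computing H_k = (kernel of ∂_k) / (image of ∂_{k+1}):

  H_0: rank C_0 − rank ∂_1 = 6 − 5 = 1, and the invariant factors of ∂_1 are all 1, so H_0 = Z.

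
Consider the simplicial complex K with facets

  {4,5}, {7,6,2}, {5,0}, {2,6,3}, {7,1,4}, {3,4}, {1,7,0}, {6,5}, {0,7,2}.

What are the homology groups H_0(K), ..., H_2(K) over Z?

K has 8 vertices, 15 edges, 5 triangles.
rank ∂_0 = 0, rank ∂_1 = 7 ⇒ b_0 = 8 − 0 − 7 = 1; all invariant factors of ∂_1 are 1 so no torsion. So H_0 = Z.
rank ∂_1 = 7, rank ∂_2 = 5 ⇒ b_1 = 15 − 7 − 5 = 3; all invariant factors of ∂_2 are 1 so no torsion. So H_1 = Z^3.
rank ∂_2 = 5, rank ∂_3 = 0 ⇒ b_2 = 5 − 5 − 0 = 0. So H_2 = 0.

H_0 = Z,  H_1 = Z^3,  H_2 = 0.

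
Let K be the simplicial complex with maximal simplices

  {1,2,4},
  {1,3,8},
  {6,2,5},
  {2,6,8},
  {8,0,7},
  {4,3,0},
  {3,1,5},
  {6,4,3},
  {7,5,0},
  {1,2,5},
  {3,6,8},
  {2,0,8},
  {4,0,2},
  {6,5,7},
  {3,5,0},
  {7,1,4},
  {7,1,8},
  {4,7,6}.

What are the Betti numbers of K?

b_0 = 1, b_1 = 2, b_2 = 1.

Fix the vertex order 0 < 1 < 2 < 3 < 4 < 5 < 6 < 7 < 8 and write every simplex with vertices in increasing order. Then dim K = 2 and the simplices of K are:

  0-simplices (9): [0], [1], [2], [3], [4], [5], [6], [7], [8]
  1-simplices (27): (27 of them)
  2-simplices (18): [0,2,4], [0,2,8], [0,3,4], [0,3,5], [0,5,7], [0,7,8], [1,2,4], [1,2,5], [1,3,5], [1,3,8], [1,4,7], [1,7,8], [2,5,6], [2,6,8], [3,4,6], [3,6,8], [4,6,7], [5,6,7]

Hence C_0 ≅ Z^9, C_1 ≅ Z^27, C_2 ≅ Z^18.

Boundary ∂_1: C_1 → C_0 is given by ∂[p,q] = [q] − [p]. For instance
  ∂[1,5] = [5] − [1].
As a 9×27 matrix over Z this has rank 8, with invariant factors (1,1,1,1,1,1,1,1).

Boundary ∂_2: C_2 → C_1 acts by ∂[p,q,r] = [q,r] − [p,r] + [p,q]. For instance
  ∂[0,2,8] = [2,8] − [0,8] + [0,2],
  ∂[1,4,7] = [4,7] − [1,7] + [1,4].
The 27×18 boundary matrix has rank 17 and Smith normal form diag(1,1,1,1,1,1,1,1,1,1,1,1,1,1,1,1,1).

Computing H_k = (kernel of ∂_k) / (image of ∂_{k+1}):

  H_0: rank C_0 − rank ∂_1 = 9 − 8 = 1, and the invariant factors of ∂_1 are all 1, so H_0 = Z.
  H_1: rank ker ∂_1 − rank ∂_2 = (27 − 8) − 17 = 2, and the invariant factors of ∂_2 are all 1, so H_1 = Z^2.
  H_2: rank ker ∂_2 − rank ∂_3 = (18 − 17) − 0 = 1, and there is no ∂_3, so H_2 = Z.

As a check, the Euler characteristic is 9 − 27 + 18 = 0, which agrees with 1 − 2 + 1 = 0.

Hence the Betti numbers are b_0 = 1, b_1 = 2, b_2 = 1.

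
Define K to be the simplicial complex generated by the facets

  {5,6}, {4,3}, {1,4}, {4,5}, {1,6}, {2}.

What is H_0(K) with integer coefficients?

Fix the vertex order 1 < 2 < 3 < 4 < 5 < 6 and write every simplex with vertices in increasing order. Then dim K = 1 and the simplices of K are:

  0-simplices (6): [1], [2], [3], [4], [5], [6]
  1-simplices (5): [1,4], [1,6], [3,4], [4,5], [5,6]

Hence C_0 ≅ Z^6, C_1 ≅ Z^5.

Boundary ∂_1: C_1 → C_0 sends each edge [p,q] (with p < q) to q − p. For instance
  ∂[5,6] = [6] − [5].
The resulting 6×5 matrix has rank 4, and its Smith normal form has invariant factors (1,1,1,1).

From H_k ≅ ker(∂_k) / im(∂_{k+1}) we obtain:

  H_0: rank C_0 − rank ∂_1 = 6 − 4 = 2, and the invariant factors of ∂_1 are all 1, so H_0 ≅ Z^2.

H_0 ≅ Z^2.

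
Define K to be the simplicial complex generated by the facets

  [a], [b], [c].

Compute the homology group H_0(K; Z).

K has 3 vertices.
rank ∂_0 = 0, rank ∂_1 = 0 ⇒ b_0 = 3 − 0 − 0 = 3. So H_0 ≅ Z^3.

H_0 ≅ Z^3.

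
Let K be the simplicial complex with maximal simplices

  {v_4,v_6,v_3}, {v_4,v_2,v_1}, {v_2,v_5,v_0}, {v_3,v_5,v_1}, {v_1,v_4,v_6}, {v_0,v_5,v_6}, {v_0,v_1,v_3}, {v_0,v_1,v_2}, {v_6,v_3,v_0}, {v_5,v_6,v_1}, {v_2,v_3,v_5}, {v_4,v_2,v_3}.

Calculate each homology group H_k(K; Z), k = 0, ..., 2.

H_0 = Z,  H_1 = Z/2,  H_2 = 0.

K has 7 vertices, 18 edges, 12 triangles.
rank ∂_0 = 0, rank ∂_1 = 6 ⇒ b_0 = 7 − 0 − 6 = 1; all invariant factors of ∂_1 are 1 so no torsion. So H_0 ≅ Z.
rank ∂_1 = 6, rank ∂_2 = 12 ⇒ b_1 = 18 − 6 − 12 = 0; ∂_2 has invariant factor(s) [2] giving torsion. So H_1 ≅ Z/2.
rank ∂_2 = 12, rank ∂_3 = 0 ⇒ b_2 = 12 − 12 − 0 = 0. So H_2 ≅ 0.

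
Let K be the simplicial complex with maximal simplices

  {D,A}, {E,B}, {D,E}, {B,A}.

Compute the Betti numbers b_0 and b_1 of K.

We work with the vertex ordering A < B < D < E. The simplices of K, each written with vertices in increasing order, are:

  0-simplices (4): A, B, D, E
  1-simplices (4): AB, AD, BE, DE

giving chain groups C_0 ≅ Z^4, C_1 ≅ Z^4.

The boundary map ∂_1: C_1 → C_0 sends each edge [p,q] (with p < q) to q − p. For instance
  ∂BE = E − B.
The 4×4 boundary matrix has rank 3 and Smith normal form diag(1,1,1).

Now H_k = ker ∂_k / im ∂_{k+1}, so:

  H_0: rank C_0 − rank ∂_1 = 4 − 3 = 1, and the invariant factors of ∂_1 are all 1, so H_0 = Z.
  H_1: rank ker ∂_1 − rank ∂_2 = (4 − 3) − 0 = 1, and there is no ∂_2, so H_1 = Z.

As a check, the Euler characteristic is 4 − 4 = 0, which agrees with 1 − 1 = 0.

Hence the Betti numbers are b_0 = 1, b_1 = 1.

b_0 = 1, b_1 = 1.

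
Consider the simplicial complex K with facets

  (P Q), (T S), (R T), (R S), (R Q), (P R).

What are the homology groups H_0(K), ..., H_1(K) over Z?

H_0 ≅ Z,  H_1 ≅ Z^2.

Fix the vertex order P < Q < R < S < T and write every simplex with vertices in increasing order. Then dim K = 1 and the simplices of K are:

  0-simplices (5): P, Q, R, S, T
  1-simplices (6): PQ, PR, QR, RS, RT, ST

Hence C_0 ≅ Z^5, C_1 ≅ Z^6.

The boundary map ∂_1: C_1 → C_0 sends each edge [p,q] (with p < q) to q − p. For instance
  ∂QR = R − Q.
This gives a 5×6 integer matrix of rank 4; reducing to Smith normal form yields diagonal entries (1,1,1,1).

From H_k ≅ ker(∂_k) / im(∂_{k+1}) we obtain:

  H_0: rank C_0 − rank ∂_1 = 5 − 4 = 1, and the invariant factors of ∂_1 are all 1, so H_0 ≅ Z.
  H_1: rank ker ∂_1 − rank ∂_2 = (6 − 4) − 0 = 2, and there is no ∂_2, so H_1 ≅ Z^2.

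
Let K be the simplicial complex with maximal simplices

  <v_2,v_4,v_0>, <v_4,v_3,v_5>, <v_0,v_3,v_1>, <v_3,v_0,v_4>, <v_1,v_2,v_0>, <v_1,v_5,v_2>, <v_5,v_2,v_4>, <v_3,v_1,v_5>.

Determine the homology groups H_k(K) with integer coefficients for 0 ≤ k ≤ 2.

H_0 = Z,  H_1 = 0,  H_2 = Z.

Order the vertices as v_0 < v_1 < v_2 < v_3 < v_4 < v_5. Listing each simplex with vertices in this order, K has dimension 2 with simplices:

  0-simplices (6): [v_0], [v_1], [v_2], [v_3], [v_4], [v_5]
  1-simplices (12): [v_0,v_1], [v_0,v_2], [v_0,v_3], [v_0,v_4], [v_1,v_2], [v_1,v_3], [v_1,v_5], [v_2,v_4], [v_2,v_5], [v_3,v_4], [v_3,v_5], [v_4,v_5]
  2-simplices (8): [v_0,v_1,v_2], [v_0,v_1,v_3], [v_0,v_2,v_4], [v_0,v_3,v_4], [v_1,v_2,v_5], [v_1,v_3,v_5], [v_2,v_4,v_5], [v_3,v_4,v_5]

Hence C_0 ≅ Z^6, C_1 ≅ Z^12, C_2 ≅ Z^8.

Boundary ∂_1: C_1 → C_0 maps an edge to its endpoints' difference, ∂[p,q] = q − p.
As a 6×12 matrix over Z this has rank 5, with invariant factors (1,1,1,1,1).

The boundary map ∂_2: C_2 → C_1 maps a triangle to the signed sum of its edges. For instance
  ∂[v_1,v_3,v_5] = [v_3,v_5] − [v_1,v_5] + [v_1,v_3],
  ∂[v_0,v_1,v_2] = [v_1,v_2] − [v_0,v_2] + [v_0,v_1].
The resulting 12×8 matrix has rank 7, and its Smith normal form has invariant factors (1,1,1,1,1,1,1).

Reading off H_k = ker ∂_k / im ∂_{k+1}:

  H_0: rank C_0 − rank ∂_1 = 6 − 5 = 1, and the invariant factors of ∂_1 are all 1, so H_0 ≅ Z.
  H_1: rank ker ∂_1 − rank ∂_2 = (12 − 5) − 7 = 0, and the invariant factors of ∂_2 are all 1, so H_1 ≅ 0.
  H_2: rank ker ∂_2 − rank ∂_3 = (8 − 7) − 0 = 1, and there is no ∂_3, so H_2 ≅ Z.

(K is a triangulation of the 2-sphere S^2.)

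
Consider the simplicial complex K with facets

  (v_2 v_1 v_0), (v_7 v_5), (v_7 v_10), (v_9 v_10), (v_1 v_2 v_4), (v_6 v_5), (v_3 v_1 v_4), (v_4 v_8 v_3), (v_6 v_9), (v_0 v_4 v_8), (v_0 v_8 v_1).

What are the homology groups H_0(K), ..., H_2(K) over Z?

H_0 = Z^2,  H_1 = Z^2,  H_2 = 0.

Take the total order v_0 < v_1 < v_2 < v_3 < v_4 < v_5 < v_6 < v_7 < v_8 < v_9 < v_10 on the vertex set. Then K (dimension 2) consists of the simplices:

  0-simplices (11): [v_0], [v_1], [v_2], [v_3], [v_4], [v_5], [v_6], [v_7], [v_8], [v_9], [v_10]
  1-simplices (17): (17 of them)
  2-simplices (6): [v_0,v_1,v_2], [v_0,v_1,v_8], [v_0,v_4,v_8], [v_1,v_2,v_4], [v_1,v_3,v_4], [v_3,v_4,v_8]

giving chain groups C_0 ≅ Z^11, C_1 ≅ Z^17, C_2 ≅ Z^6.

∂_1: C_1 → C_0 maps an edge to its endpoints' difference, ∂[p,q] = q − p. For instance
  ∂[v_5,v_7] = [v_7] − [v_5].
The resulting 11×17 matrix has rank 9, and its Smith normal form has invariant factors (1,1,1,1,1,1,1,1,1).

The boundary map ∂_2: C_2 → C_1 acts by ∂[p,q,r] = [q,r] − [p,r] + [p,q]. For instance
  ∂[v_0,v_4,v_8] = [v_4,v_8] − [v_0,v_8] + [v_0,v_4],
  ∂[v_1,v_3,v_4] = [v_3,v_4] − [v_1,v_4] + [v_1,v_3].
As a 17×6 matrix over Z this has rank 6, with invariant factors (1,1,1,1,1,1).

Computing H_k = (kernel of ∂_k) / (image of ∂_{k+1}):

  H_0: rank C_0 − rank ∂_1 = 11 − 9 = 2, and the invariant factors of ∂_1 are all 1, so H_0 ≅ Z^2.
  H_1: rank ker ∂_1 − rank ∂_2 = (17 − 9) − 6 = 2, and the invariant factors of ∂_2 are all 1, so H_1 ≅ Z^2.
  H_2: rank ker ∂_2 − rank ∂_3 = (6 − 6) − 0 = 0, and there is no ∂_3, so H_2 ≅ 0.

As a check, the Euler characteristic is 11 − 17 + 6 = 0, which agrees with 2 − 2 + 0 = 0.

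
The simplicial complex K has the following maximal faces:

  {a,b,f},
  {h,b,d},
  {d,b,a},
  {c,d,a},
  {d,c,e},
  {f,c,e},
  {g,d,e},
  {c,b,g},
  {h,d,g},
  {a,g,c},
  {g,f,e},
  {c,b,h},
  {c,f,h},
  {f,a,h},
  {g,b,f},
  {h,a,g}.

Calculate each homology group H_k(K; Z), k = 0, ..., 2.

H_0 ≅ Z,  H_1 ≅ Z^2,  H_2 ≅ Z.

Take the total order a < b < c < d < e < f < g < h on the vertex set. Then K (dimension 2) consists of the simplices:

  0-simplices (8): a, b, c, d, e, f, g, h
  1-simplices (24): ab, ac, ad, af, ag, ah, bc, bd, bf, bg, bh, cd, ce, cf, cg, ch, de, dg, dh, ef, eg, fg, fh, gh
  2-simplices (16): abd, abf, acd, acg, afh, agh, bcg, bch, bdh, bfg, cde, cef, cfh, deg, dgh, efg

so the chain groups are C_0 ≅ Z^8, C_1 ≅ Z^24, C_2 ≅ Z^16.

∂_1: C_1 → C_0 maps an edge to its endpoints' difference, ∂[p,q] = q − p.
The 8×24 boundary matrix has rank 7 and Smith normal form diag(1,1,1,1,1,1,1).

Boundary ∂_2: C_2 → C_1 maps a triangle to the signed sum of its edges. For instance
  ∂cde = de − ce + cd,
  ∂bfg = fg − bg + bf.
The 24×16 boundary matrix has rank 15 and Smith normal form diag(1,1,1,1,1,1,1,1,1,1,1,1,1,1,1).

Reading off H_k = ker ∂_k / im ∂_{k+1}:

  H_0: rank C_0 − rank ∂_1 = 8 − 7 = 1, and the invariant factors of ∂_1 are all 1, so H_0 ≅ Z.
  H_1: rank ker ∂_1 − rank ∂_2 = (24 − 7) − 15 = 2, and the invariant factors of ∂_2 are all 1, so H_1 ≅ Z^2.
  H_2: rank ker ∂_2 − rank ∂_3 = (16 − 15) − 0 = 1, and there is no ∂_3, so H_2 ≅ Z.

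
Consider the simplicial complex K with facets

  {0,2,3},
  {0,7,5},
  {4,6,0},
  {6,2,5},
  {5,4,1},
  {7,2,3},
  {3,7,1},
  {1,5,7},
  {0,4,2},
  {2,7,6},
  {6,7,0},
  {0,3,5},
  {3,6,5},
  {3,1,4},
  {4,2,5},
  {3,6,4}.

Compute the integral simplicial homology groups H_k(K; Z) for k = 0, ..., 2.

H_0 = Z,  H_1 = Z^2,  H_2 = Z.

We work with the vertex ordering 0 < 1 < 2 < 3 < 4 < 5 < 6 < 7. The simplices of K, each written with vertices in increasing order, are:

  0-simplices (8): [0], [1], [2], [3], [4], [5], [6], [7]
  1-simplices (24): (24 of them)
  2-simplices (16): [0,2,3], [0,2,4], [0,3,5], [0,4,6], [0,5,7], [0,6,7], [1,3,4], [1,3,7], [1,4,5], [1,5,7], [2,3,7], [2,4,5], [2,5,6], [2,6,7], [3,4,6], [3,5,6]

giving chain groups C_0 ≅ Z^8, C_1 ≅ Z^24, C_2 ≅ Z^16.

∂_1: C_1 → C_0 is given by ∂[p,q] = [q] − [p].
This gives a 8×24 integer matrix of rank 7; reducing to Smith normal form yields diagonal entries (1,1,1,1,1,1,1).

Boundary ∂_2: C_2 → C_1 sends each 2-simplex [p,q,r] to [q,r] − [p,r] + [p,q]. For instance
  ∂[2,6,7] = [6,7] − [2,7] + [2,6],
  ∂[0,2,4] = [2,4] − [0,4] + [0,2].
The 24×16 boundary matrix has rank 15 and Smith normal form diag(1,1,1,1,1,1,1,1,1,1,1,1,1,1,1).

From H_k ≅ ker(∂_k) / im(∂_{k+1}) we obtain:

  H_0: rank C_0 − rank ∂_1 = 8 − 7 = 1, and the invariant factors of ∂_1 are all 1, so H_0 = Z.
  H_1: rank ker ∂_1 − rank ∂_2 = (24 − 7) − 15 = 2, and the invariant factors of ∂_2 are all 1, so H_1 = Z^2.
  H_2: rank ker ∂_2 − rank ∂_3 = (16 − 15) − 0 = 1, and there is no ∂_3, so H_2 = Z.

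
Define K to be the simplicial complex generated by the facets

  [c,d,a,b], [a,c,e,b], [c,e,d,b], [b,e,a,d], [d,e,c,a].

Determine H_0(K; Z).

H_0 = Z.

Fix the vertex order a < b < c < d < e and write every simplex with vertices in increasing order. Then dim K = 3 and the simplices of K are:

  0-simplices (5): a, b, c, d, e
  1-simplices (10): ab, ac, ad, ae, bc, bd, be, cd, ce, de
  2-simplices (10): abc, abd, abe, acd, ace, ade, bcd, bce, bde, cde
  3-simplices (5): abcd, abce, abde, acde, bcde

giving chain groups C_0 ≅ Z^5, C_1 ≅ Z^10, C_2 ≅ Z^10, C_3 ≅ Z^5.

The boundary map ∂_1: C_1 → C_0 maps an edge to its endpoints' difference, ∂[p,q] = q − p. For instance
  ∂de = e − d.
The resulting 5×10 matrix has rank 4, and its Smith normal form has invariant factors (1,1,1,1).

Boundary ∂_2: C_2 → C_1 sends each 2-simplex [p,q,r] to [q,r] − [p,r] + [p,q]. For instance
  ∂bde = de − be + bd,
  ∂abc = bc − ac + ab.
As a 10×10 matrix over Z this has rank 6, with invariant factors (1,1,1,1,1,1).

Boundary ∂_3: C_3 → C_2 sends each 3-simplex σ to the alternating sum Σ_i (−1)^i (σ with its i-th vertex removed). For instance
  ∂bcde = cde − bde + bce − bcd,
  ∂acde = cde − ade + ace − acd.
The resulting 10×5 matrix has rank 4, and its Smith normal form has invariant factors (1,1,1,1).

From H_k ≅ ker(∂_k) / im(∂_{k+1}) we obtain:

  H_0: rank C_0 − rank ∂_1 = 5 − 4 = 1, and the invariant factors of ∂_1 are all 1, so H_0 ≅ Z.

(K is a triangulation of the 3-sphere S^3.)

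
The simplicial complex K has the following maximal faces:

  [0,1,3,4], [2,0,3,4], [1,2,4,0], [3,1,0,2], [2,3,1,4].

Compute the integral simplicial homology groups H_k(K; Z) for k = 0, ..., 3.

H_0 = Z,  H_1 = 0,  H_2 = 0,  H_3 = Z.

Order the vertices as 0 < 1 < 2 < 3 < 4. Listing each simplex with vertices in this order, K has dimension 3 with simplices:

  0-simplices (5): [0], [1], [2], [3], [4]
  1-simplices (10): [0,1], [0,2], [0,3], [0,4], [1,2], [1,3], [1,4], [2,3], [2,4], [3,4]
  2-simplices (10): [0,1,2], [0,1,3], [0,1,4], [0,2,3], [0,2,4], [0,3,4], [1,2,3], [1,2,4], [1,3,4], [2,3,4]
  3-simplices (5): [0,1,2,3], [0,1,2,4], [0,1,3,4], [0,2,3,4], [1,2,3,4]

so the chain groups are C_0 ≅ Z^5, C_1 ≅ Z^10, C_2 ≅ Z^10, C_3 ≅ Z^5.

The boundary map ∂_1: C_1 → C_0 sends each edge [p,q] (with p < q) to q − p. For instance
  ∂[2,4] = [4] − [2].
As a 5×10 matrix over Z this has rank 4, with invariant factors (1,1,1,1).

The boundary map ∂_2: C_2 → C_1 acts by ∂[p,q,r] = [q,r] − [p,r] + [p,q]. For instance
  ∂[0,1,4] = [1,4] − [0,4] + [0,1],
  ∂[0,3,4] = [3,4] − [0,4] + [0,3].
As a 10×10 matrix over Z this has rank 6, with invariant factors (1,1,1,1,1,1).

∂_3: C_3 → C_2 sends each 3-simplex σ to the alternating sum Σ_i (−1)^i (σ with its i-th vertex removed). For instance
  ∂[0,2,3,4] = [2,3,4] − [0,3,4] + [0,2,4] − [0,2,3],
  ∂[1,2,3,4] = [2,3,4] − [1,3,4] + [1,2,4] − [1,2,3].
The resulting 10×5 matrix has rank 4, and its Smith normal form has invariant factors (1,1,1,1).

Reading off H_k = ker ∂_k / im ∂_{k+1}:

  H_0: rank C_0 − rank ∂_1 = 5 − 4 = 1, and the invariant factors of ∂_1 are all 1, so H_0 = Z.
  H_1: rank ker ∂_1 − rank ∂_2 = (10 − 4) − 6 = 0, and the invariant factors of ∂_2 are all 1, so H_1 = 0.
  H_2: rank ker ∂_2 − rank ∂_3 = (10 − 6) − 4 = 0, and the invariant factors of ∂_3 are all 1, so H_2 = 0.
  H_3: rank ker ∂_3 − rank ∂_4 = (5 − 4) − 0 = 1, and there is no ∂_4, so H_3 = Z.

(K is a triangulation of the 3-sphere S^3.)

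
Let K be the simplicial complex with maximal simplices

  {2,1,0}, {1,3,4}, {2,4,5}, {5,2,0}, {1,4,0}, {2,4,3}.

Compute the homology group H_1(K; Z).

K has 6 vertices, 12 edges, 6 triangles.
rank ∂_1 = 5, rank ∂_2 = 6 ⇒ b_1 = 12 − 5 − 6 = 1; all invariant factors of ∂_2 are 1 so no torsion. So H_1 ≅ Z.

H_1 = Z.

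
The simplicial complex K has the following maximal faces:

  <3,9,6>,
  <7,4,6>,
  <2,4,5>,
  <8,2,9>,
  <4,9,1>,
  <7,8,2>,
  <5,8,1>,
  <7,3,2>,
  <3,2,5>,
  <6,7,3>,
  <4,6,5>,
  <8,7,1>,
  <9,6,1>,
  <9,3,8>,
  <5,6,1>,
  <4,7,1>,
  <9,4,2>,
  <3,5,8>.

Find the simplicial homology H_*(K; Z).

Take the total order 1 < 2 < 3 < 4 < 5 < 6 < 7 < 8 < 9 on the vertex set. Then K (dimension 2) consists of the simplices:

  0-simplices (9): [1], [2], [3], [4], [5], [6], [7], [8], [9]
  1-simplices (27): (27 of them)
  2-simplices (18): [1,4,7], [1,4,9], [1,5,6], [1,5,8], [1,6,9], [1,7,8], [2,3,5], [2,3,7], [2,4,5], [2,4,9], [2,7,8], [2,8,9], [3,5,8], [3,6,7], [3,6,9], [3,8,9], [4,5,6], [4,6,7]

Hence C_0 ≅ Z^9, C_1 ≅ Z^27, C_2 ≅ Z^18.

∂_1: C_1 → C_0 sends each edge [p,q] (with p < q) to q − p.
As a 9×27 matrix over Z this has rank 8, with invariant factors (1,1,1,1,1,1,1,1).

∂_2: C_2 → C_1 sends each 2-simplex [p,q,r] to [q,r] − [p,r] + [p,q]. For instance
  ∂[2,7,8] = [7,8] − [2,8] + [2,7],
  ∂[3,5,8] = [5,8] − [3,8] + [3,5].
This gives a 27×18 integer matrix of rank 18; reducing to Smith normal form yields diagonal entries (1,1,1,1,1,1,1,1,1,1,1,1,1,1,1,1,1,2).

From H_k ≅ ker(∂_k) / im(∂_{k+1}) we obtain:

  H_0: rank C_0 − rank ∂_1 = 9 − 8 = 1, and the invariant factors of ∂_1 are all 1, so H_0 = Z.
  H_1: rank ker ∂_1 − rank ∂_2 = (27 − 8) − 18 = 1, and ∂_2 has invariant factor 2 > 1, so H_1 = Z ⊕ Z/2.
  H_2: rank ker ∂_2 − rank ∂_3 = (18 − 18) − 0 = 0, and there is no ∂_3, so H_2 = 0.

As a check, the Euler characteristic is 9 − 27 + 18 = 0, which agrees with 1 − 1 + 0 = 0.

H_0 = Z,  H_1 = Z ⊕ Z/2,  H_2 = 0.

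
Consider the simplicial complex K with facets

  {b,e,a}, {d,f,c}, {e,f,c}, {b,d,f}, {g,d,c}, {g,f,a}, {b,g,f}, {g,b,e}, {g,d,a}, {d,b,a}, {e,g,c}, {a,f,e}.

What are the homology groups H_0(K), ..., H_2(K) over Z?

Fix the vertex order a < b < c < d < e < f < g and write every simplex with vertices in increasing order. Then dim K = 2 and the simplices of K are:

  0-simplices (7): a, b, c, d, e, f, g
  1-simplices (18): ab, ad, ae, af, ag, bd, be, bf, bg, cd, ce, cf, cg, df, dg, ef, eg, fg
  2-simplices (12): abd, abe, adg, aef, afg, bdf, beg, bfg, cdf, cdg, cef, ceg

giving chain groups C_0 ≅ Z^7, C_1 ≅ Z^18, C_2 ≅ Z^12.

∂_1: C_1 → C_0 maps an edge to its endpoints' difference, ∂[p,q] = q − p. For instance
  ∂df = f − d.
The resulting 7×18 matrix has rank 6, and its Smith normal form has invariant factors (1,1,1,1,1,1).

∂_2: C_2 → C_1 sends each 2-simplex [p,q,r] to [q,r] − [p,r] + [p,q]. For instance
  ∂afg = fg − ag + af,
  ∂aef = ef − af + ae.
The 18×12 boundary matrix has rank 12 and Smith normal form diag(1,1,1,1,1,1,1,1,1,1,1,2).

From H_k ≅ ker(∂_k) / im(∂_{k+1}) we obtain:

  H_0: rank C_0 − rank ∂_1 = 7 − 6 = 1, and the invariant factors of ∂_1 are all 1, so H_0 ≅ Z.
  H_1: rank ker ∂_1 − rank ∂_2 = (18 − 6) − 12 = 0, and ∂_2 has invariant factor 2 > 1, so H_1 ≅ Z_2.
  H_2: rank ker ∂_2 − rank ∂_3 = (12 − 12) − 0 = 0, and there is no ∂_3, so H_2 ≅ 0.

As a check, the Euler characteristic is 7 − 18 + 12 = 1, which agrees with 1 − 0 + 0 = 1.
(K is a triangulation of the real projective plane RP^2.)

H_0 ≅ Z,  H_1 ≅ Z_2,  H_2 = 0.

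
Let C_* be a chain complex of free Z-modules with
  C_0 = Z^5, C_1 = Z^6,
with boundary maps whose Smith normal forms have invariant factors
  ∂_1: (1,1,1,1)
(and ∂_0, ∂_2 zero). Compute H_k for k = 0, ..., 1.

H_0 ≅ Z,  H_1 ≅ Z^2.

H_0: b_0 = 5 − 0 − 4 = 1; torsion from ∂_1 factors > 1: none. So H_0 ≅ Z.
H_1: b_1 = 6 − 4 − 0 = 2; torsion from ∂_2 factors > 1: none. So H_1 ≅ Z^2.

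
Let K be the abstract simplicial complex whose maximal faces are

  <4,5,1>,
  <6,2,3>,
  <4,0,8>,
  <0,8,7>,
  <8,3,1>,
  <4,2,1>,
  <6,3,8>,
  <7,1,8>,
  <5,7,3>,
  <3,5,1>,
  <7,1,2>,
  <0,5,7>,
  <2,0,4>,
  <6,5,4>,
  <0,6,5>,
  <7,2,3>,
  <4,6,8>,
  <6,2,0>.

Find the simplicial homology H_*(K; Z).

Order the vertices as 0 < 1 < 2 < 3 < 4 < 5 < 6 < 7 < 8. Listing each simplex with vertices in this order, K has dimension 2 with simplices:

  0-simplices (9): [0], [1], [2], [3], [4], [5], [6], [7], [8]
  1-simplices (27): (27 of them)
  2-simplices (18): [0,2,4], [0,2,6], [0,4,8], [0,5,6], [0,5,7], [0,7,8], [1,2,4], [1,2,7], [1,3,5], [1,3,8], [1,4,5], [1,7,8], [2,3,6], [2,3,7], [3,5,7], [3,6,8], [4,5,6], [4,6,8]

so the chain groups are C_0 ≅ Z^9, C_1 ≅ Z^27, C_2 ≅ Z^18.

∂_1: C_1 → C_0 maps an edge to its endpoints' difference, ∂[p,q] = q − p. For instance
  ∂[1,8] = [8] − [1].
This gives a 9×27 integer matrix of rank 8; reducing to Smith normal form yields diagonal entries (1,1,1,1,1,1,1,1).

The boundary map ∂_2: C_2 → C_1 sends each 2-simplex [p,q,r] to [q,r] − [p,r] + [p,q]. For instance
  ∂[4,5,6] = [5,6] − [4,6] + [4,5],
  ∂[3,5,7] = [5,7] − [3,7] + [3,5].
This gives a 27×18 integer matrix of rank 18; reducing to Smith normal form yields diagonal entries (1,1,1,1,1,1,1,1,1,1,1,1,1,1,1,1,1,2).

Computing H_k = (kernel of ∂_k) / (image of ∂_{k+1}):

  H_0: rank C_0 − rank ∂_1 = 9 − 8 = 1, and the invariant factors of ∂_1 are all 1, so H_0 ≅ Z.
  H_1: rank ker ∂_1 − rank ∂_2 = (27 − 8) − 18 = 1, and ∂_2 has invariant factor 2 > 1, so H_1 ≅ Z ⊕ Z/2Z.
  H_2: rank ker ∂_2 − rank ∂_3 = (18 − 18) − 0 = 0, and there is no ∂_3, so H_2 ≅ 0.

(K is a triangulation of the Klein bottle.)

H_0 = Z,  H_1 = Z ⊕ Z/2Z,  H_2 = 0.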